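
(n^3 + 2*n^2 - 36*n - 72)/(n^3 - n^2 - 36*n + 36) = (n + 2)/(n - 1)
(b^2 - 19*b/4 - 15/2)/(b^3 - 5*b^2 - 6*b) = (b + 5/4)/(b*(b + 1))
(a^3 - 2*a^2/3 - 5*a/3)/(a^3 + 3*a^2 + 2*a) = (a - 5/3)/(a + 2)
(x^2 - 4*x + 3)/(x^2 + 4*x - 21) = (x - 1)/(x + 7)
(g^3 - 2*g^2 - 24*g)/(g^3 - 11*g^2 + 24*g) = (g^2 - 2*g - 24)/(g^2 - 11*g + 24)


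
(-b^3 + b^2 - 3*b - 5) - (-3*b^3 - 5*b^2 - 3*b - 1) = 2*b^3 + 6*b^2 - 4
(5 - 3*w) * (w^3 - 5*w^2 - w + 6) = -3*w^4 + 20*w^3 - 22*w^2 - 23*w + 30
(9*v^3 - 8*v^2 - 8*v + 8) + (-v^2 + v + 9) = 9*v^3 - 9*v^2 - 7*v + 17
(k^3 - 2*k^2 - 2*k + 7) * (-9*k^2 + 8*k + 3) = -9*k^5 + 26*k^4 + 5*k^3 - 85*k^2 + 50*k + 21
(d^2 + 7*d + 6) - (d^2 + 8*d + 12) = -d - 6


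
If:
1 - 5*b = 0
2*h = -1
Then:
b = 1/5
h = -1/2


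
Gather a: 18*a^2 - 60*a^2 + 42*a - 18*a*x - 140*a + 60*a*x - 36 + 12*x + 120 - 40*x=-42*a^2 + a*(42*x - 98) - 28*x + 84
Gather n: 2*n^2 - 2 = 2*n^2 - 2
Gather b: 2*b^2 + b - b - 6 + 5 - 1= 2*b^2 - 2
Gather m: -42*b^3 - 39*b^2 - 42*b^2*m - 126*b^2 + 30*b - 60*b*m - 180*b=-42*b^3 - 165*b^2 - 150*b + m*(-42*b^2 - 60*b)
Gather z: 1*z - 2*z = -z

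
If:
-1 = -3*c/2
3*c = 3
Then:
No Solution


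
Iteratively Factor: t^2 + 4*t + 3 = (t + 1)*(t + 3)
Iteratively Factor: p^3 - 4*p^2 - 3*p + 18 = (p - 3)*(p^2 - p - 6) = (p - 3)*(p + 2)*(p - 3)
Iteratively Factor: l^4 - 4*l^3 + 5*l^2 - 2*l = (l)*(l^3 - 4*l^2 + 5*l - 2) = l*(l - 1)*(l^2 - 3*l + 2) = l*(l - 2)*(l - 1)*(l - 1)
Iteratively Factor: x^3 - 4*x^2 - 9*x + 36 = (x - 3)*(x^2 - x - 12) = (x - 3)*(x + 3)*(x - 4)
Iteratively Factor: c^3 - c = (c + 1)*(c^2 - c) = c*(c + 1)*(c - 1)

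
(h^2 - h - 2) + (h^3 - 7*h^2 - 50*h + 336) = h^3 - 6*h^2 - 51*h + 334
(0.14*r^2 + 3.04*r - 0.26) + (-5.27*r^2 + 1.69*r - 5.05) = -5.13*r^2 + 4.73*r - 5.31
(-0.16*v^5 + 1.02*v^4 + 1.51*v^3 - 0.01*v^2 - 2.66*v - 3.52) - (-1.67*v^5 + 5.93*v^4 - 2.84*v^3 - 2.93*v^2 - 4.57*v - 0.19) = 1.51*v^5 - 4.91*v^4 + 4.35*v^3 + 2.92*v^2 + 1.91*v - 3.33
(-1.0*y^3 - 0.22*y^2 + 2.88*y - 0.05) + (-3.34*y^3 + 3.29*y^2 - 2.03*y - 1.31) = -4.34*y^3 + 3.07*y^2 + 0.85*y - 1.36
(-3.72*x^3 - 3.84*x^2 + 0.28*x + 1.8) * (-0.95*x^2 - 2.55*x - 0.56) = 3.534*x^5 + 13.134*x^4 + 11.6092*x^3 - 0.2736*x^2 - 4.7468*x - 1.008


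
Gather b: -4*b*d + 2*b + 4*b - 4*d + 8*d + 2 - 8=b*(6 - 4*d) + 4*d - 6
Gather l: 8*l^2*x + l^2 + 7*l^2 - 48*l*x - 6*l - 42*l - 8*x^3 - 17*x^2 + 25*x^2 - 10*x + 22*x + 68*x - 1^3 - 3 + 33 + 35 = l^2*(8*x + 8) + l*(-48*x - 48) - 8*x^3 + 8*x^2 + 80*x + 64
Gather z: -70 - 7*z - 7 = -7*z - 77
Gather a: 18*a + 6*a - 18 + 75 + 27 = 24*a + 84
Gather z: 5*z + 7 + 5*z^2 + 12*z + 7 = 5*z^2 + 17*z + 14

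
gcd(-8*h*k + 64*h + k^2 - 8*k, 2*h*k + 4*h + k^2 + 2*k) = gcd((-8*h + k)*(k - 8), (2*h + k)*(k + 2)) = 1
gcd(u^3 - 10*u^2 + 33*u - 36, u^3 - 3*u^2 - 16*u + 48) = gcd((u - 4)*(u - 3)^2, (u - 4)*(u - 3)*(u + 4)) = u^2 - 7*u + 12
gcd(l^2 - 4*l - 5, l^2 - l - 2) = l + 1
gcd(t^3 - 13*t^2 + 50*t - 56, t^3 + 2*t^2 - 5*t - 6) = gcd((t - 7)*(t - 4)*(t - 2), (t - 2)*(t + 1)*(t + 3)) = t - 2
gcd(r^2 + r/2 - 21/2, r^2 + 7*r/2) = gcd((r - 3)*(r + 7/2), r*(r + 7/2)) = r + 7/2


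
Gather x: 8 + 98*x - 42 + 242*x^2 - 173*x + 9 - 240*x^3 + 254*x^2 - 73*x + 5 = -240*x^3 + 496*x^2 - 148*x - 20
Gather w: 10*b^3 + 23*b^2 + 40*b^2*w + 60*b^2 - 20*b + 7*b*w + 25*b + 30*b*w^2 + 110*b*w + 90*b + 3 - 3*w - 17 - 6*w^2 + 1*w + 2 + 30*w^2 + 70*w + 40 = 10*b^3 + 83*b^2 + 95*b + w^2*(30*b + 24) + w*(40*b^2 + 117*b + 68) + 28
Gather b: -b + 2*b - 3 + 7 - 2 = b + 2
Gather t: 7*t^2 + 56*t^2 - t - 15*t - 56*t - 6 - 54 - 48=63*t^2 - 72*t - 108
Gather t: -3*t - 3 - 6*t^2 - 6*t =-6*t^2 - 9*t - 3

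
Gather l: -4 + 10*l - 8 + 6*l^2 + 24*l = 6*l^2 + 34*l - 12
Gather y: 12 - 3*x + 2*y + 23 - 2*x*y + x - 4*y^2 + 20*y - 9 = -2*x - 4*y^2 + y*(22 - 2*x) + 26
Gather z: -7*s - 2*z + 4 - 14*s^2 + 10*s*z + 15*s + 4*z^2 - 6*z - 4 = -14*s^2 + 8*s + 4*z^2 + z*(10*s - 8)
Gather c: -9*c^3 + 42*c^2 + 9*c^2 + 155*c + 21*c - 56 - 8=-9*c^3 + 51*c^2 + 176*c - 64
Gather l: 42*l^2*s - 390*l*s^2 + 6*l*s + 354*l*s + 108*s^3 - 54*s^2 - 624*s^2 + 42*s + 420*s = 42*l^2*s + l*(-390*s^2 + 360*s) + 108*s^3 - 678*s^2 + 462*s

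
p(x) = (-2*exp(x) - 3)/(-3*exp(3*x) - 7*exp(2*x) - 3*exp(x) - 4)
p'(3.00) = 0.00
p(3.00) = 0.00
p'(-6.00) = 0.00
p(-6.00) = 0.75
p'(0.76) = -0.16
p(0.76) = 0.10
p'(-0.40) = -0.34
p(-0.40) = 0.43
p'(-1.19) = -0.17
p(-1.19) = 0.64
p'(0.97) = -0.12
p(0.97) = 0.07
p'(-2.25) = -0.03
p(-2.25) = 0.73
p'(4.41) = -0.00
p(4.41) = 0.00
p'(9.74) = -0.00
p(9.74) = 0.00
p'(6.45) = -0.00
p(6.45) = 0.00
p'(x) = (-2*exp(x) - 3)*(9*exp(3*x) + 14*exp(2*x) + 3*exp(x))/(-3*exp(3*x) - 7*exp(2*x) - 3*exp(x) - 4)^2 - 2*exp(x)/(-3*exp(3*x) - 7*exp(2*x) - 3*exp(x) - 4)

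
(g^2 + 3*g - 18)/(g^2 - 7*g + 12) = (g + 6)/(g - 4)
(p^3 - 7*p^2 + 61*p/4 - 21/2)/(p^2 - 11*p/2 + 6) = (p^2 - 11*p/2 + 7)/(p - 4)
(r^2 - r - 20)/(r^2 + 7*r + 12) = (r - 5)/(r + 3)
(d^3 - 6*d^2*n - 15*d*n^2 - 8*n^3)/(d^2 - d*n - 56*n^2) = (d^2 + 2*d*n + n^2)/(d + 7*n)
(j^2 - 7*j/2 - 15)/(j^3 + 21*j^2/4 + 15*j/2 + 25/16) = 8*(j - 6)/(8*j^2 + 22*j + 5)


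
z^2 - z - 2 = (z - 2)*(z + 1)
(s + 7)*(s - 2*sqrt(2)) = s^2 - 2*sqrt(2)*s + 7*s - 14*sqrt(2)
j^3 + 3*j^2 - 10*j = j*(j - 2)*(j + 5)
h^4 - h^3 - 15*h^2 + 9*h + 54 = (h - 3)^2*(h + 2)*(h + 3)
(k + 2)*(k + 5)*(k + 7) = k^3 + 14*k^2 + 59*k + 70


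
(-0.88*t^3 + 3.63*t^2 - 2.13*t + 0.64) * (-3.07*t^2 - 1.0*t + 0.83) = 2.7016*t^5 - 10.2641*t^4 + 2.1787*t^3 + 3.1781*t^2 - 2.4079*t + 0.5312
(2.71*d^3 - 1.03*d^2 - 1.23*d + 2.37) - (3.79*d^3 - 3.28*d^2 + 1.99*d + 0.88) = -1.08*d^3 + 2.25*d^2 - 3.22*d + 1.49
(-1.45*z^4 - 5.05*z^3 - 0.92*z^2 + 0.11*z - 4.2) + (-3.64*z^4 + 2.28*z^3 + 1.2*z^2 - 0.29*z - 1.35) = -5.09*z^4 - 2.77*z^3 + 0.28*z^2 - 0.18*z - 5.55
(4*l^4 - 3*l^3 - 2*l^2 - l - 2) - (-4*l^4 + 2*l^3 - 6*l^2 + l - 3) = 8*l^4 - 5*l^3 + 4*l^2 - 2*l + 1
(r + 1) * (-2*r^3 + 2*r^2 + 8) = -2*r^4 + 2*r^2 + 8*r + 8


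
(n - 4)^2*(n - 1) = n^3 - 9*n^2 + 24*n - 16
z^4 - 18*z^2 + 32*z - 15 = (z - 3)*(z - 1)^2*(z + 5)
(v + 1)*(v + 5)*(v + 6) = v^3 + 12*v^2 + 41*v + 30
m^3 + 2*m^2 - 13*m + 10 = (m - 2)*(m - 1)*(m + 5)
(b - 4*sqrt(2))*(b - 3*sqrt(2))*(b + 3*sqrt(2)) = b^3 - 4*sqrt(2)*b^2 - 18*b + 72*sqrt(2)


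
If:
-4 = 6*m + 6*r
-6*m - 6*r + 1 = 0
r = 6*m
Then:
No Solution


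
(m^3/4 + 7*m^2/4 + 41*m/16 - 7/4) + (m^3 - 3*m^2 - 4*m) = 5*m^3/4 - 5*m^2/4 - 23*m/16 - 7/4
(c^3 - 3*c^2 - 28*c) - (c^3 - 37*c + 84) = -3*c^2 + 9*c - 84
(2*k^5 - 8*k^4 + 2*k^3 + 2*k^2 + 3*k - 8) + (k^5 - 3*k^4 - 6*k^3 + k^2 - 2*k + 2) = 3*k^5 - 11*k^4 - 4*k^3 + 3*k^2 + k - 6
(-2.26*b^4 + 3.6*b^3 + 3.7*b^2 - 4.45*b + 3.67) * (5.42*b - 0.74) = -12.2492*b^5 + 21.1844*b^4 + 17.39*b^3 - 26.857*b^2 + 23.1844*b - 2.7158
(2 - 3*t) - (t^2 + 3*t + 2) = -t^2 - 6*t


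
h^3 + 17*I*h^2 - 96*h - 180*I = (h + 5*I)*(h + 6*I)^2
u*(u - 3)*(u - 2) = u^3 - 5*u^2 + 6*u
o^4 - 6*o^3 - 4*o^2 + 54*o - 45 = (o - 5)*(o - 3)*(o - 1)*(o + 3)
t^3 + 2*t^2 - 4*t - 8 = (t - 2)*(t + 2)^2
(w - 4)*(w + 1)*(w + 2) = w^3 - w^2 - 10*w - 8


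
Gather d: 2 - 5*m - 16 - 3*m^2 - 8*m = -3*m^2 - 13*m - 14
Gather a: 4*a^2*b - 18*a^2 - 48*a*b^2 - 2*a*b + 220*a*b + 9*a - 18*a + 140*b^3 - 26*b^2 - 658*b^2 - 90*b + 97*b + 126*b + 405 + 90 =a^2*(4*b - 18) + a*(-48*b^2 + 218*b - 9) + 140*b^3 - 684*b^2 + 133*b + 495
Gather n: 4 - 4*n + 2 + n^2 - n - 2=n^2 - 5*n + 4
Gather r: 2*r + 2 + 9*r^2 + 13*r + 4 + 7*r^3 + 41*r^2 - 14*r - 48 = 7*r^3 + 50*r^2 + r - 42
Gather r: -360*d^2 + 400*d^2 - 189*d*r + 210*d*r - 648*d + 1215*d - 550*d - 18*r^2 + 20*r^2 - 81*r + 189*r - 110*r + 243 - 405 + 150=40*d^2 + 17*d + 2*r^2 + r*(21*d - 2) - 12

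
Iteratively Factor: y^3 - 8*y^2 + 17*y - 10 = (y - 5)*(y^2 - 3*y + 2) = (y - 5)*(y - 2)*(y - 1)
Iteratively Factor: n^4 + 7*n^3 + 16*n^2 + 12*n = (n)*(n^3 + 7*n^2 + 16*n + 12) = n*(n + 2)*(n^2 + 5*n + 6) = n*(n + 2)^2*(n + 3)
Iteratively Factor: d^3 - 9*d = (d + 3)*(d^2 - 3*d) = (d - 3)*(d + 3)*(d)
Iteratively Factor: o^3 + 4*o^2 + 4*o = (o)*(o^2 + 4*o + 4) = o*(o + 2)*(o + 2)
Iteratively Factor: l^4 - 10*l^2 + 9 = (l - 3)*(l^3 + 3*l^2 - l - 3) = (l - 3)*(l + 3)*(l^2 - 1) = (l - 3)*(l + 1)*(l + 3)*(l - 1)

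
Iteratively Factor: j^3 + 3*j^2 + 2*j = (j + 2)*(j^2 + j) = (j + 1)*(j + 2)*(j)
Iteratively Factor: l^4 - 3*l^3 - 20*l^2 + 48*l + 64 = (l + 1)*(l^3 - 4*l^2 - 16*l + 64) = (l - 4)*(l + 1)*(l^2 - 16) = (l - 4)*(l + 1)*(l + 4)*(l - 4)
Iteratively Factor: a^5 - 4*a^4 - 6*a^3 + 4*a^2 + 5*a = (a + 1)*(a^4 - 5*a^3 - a^2 + 5*a) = (a - 1)*(a + 1)*(a^3 - 4*a^2 - 5*a) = (a - 1)*(a + 1)^2*(a^2 - 5*a) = a*(a - 1)*(a + 1)^2*(a - 5)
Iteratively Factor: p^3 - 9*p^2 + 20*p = (p)*(p^2 - 9*p + 20) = p*(p - 5)*(p - 4)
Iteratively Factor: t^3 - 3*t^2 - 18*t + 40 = (t - 5)*(t^2 + 2*t - 8) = (t - 5)*(t + 4)*(t - 2)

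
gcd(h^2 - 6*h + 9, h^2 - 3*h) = h - 3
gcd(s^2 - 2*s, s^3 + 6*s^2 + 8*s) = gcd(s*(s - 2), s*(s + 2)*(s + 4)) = s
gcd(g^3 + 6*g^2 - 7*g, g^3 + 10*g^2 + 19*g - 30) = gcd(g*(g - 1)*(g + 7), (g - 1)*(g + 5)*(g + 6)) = g - 1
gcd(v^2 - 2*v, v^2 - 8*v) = v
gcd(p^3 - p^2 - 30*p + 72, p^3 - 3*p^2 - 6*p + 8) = p - 4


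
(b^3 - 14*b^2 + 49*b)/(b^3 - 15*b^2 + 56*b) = (b - 7)/(b - 8)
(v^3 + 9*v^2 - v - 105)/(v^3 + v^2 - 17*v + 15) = (v + 7)/(v - 1)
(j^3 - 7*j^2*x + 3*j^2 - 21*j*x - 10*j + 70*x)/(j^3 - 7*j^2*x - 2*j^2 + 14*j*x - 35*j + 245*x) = (j - 2)/(j - 7)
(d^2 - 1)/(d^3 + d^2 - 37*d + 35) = (d + 1)/(d^2 + 2*d - 35)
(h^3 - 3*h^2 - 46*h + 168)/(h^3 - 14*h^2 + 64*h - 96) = (h + 7)/(h - 4)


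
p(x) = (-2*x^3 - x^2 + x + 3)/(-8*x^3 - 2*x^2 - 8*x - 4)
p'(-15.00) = 0.00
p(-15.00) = 0.24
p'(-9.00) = 0.00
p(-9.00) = 0.24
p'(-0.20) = 3.40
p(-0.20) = -1.15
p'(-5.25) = -0.01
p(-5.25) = 0.23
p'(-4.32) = -0.01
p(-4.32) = 0.22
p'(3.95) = 0.01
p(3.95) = 0.24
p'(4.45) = 0.01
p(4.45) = 0.24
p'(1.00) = 0.39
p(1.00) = -0.05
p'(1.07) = 0.36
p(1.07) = -0.02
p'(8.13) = 0.00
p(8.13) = 0.25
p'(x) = (-6*x^2 - 2*x + 1)/(-8*x^3 - 2*x^2 - 8*x - 4) + (24*x^2 + 4*x + 8)*(-2*x^3 - x^2 + x + 3)/(-8*x^3 - 2*x^2 - 8*x - 4)^2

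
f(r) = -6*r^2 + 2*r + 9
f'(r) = 2 - 12*r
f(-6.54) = -260.71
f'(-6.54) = 80.48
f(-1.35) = -4.64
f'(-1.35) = 18.20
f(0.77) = 6.98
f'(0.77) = -7.24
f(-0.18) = 8.45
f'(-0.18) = 4.16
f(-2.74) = -41.53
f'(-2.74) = 34.88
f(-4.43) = -117.61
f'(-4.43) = 55.16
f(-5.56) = -187.60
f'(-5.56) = 68.72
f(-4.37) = -114.32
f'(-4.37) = 54.44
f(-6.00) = -219.00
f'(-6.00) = 74.00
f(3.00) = -39.00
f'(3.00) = -34.00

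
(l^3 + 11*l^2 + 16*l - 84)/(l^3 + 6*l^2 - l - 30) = (l^2 + 13*l + 42)/(l^2 + 8*l + 15)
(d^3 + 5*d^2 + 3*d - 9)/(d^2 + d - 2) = (d^2 + 6*d + 9)/(d + 2)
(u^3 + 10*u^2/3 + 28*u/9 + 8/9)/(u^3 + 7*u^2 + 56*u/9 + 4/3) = (3*u^2 + 8*u + 4)/(3*u^2 + 19*u + 6)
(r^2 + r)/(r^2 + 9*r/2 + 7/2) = 2*r/(2*r + 7)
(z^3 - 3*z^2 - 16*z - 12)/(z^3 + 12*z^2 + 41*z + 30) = (z^2 - 4*z - 12)/(z^2 + 11*z + 30)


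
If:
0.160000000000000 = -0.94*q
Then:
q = -0.17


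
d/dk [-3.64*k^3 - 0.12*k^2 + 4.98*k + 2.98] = -10.92*k^2 - 0.24*k + 4.98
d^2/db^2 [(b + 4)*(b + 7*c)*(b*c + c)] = 2*c*(3*b + 7*c + 5)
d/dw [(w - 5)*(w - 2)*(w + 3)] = 3*w^2 - 8*w - 11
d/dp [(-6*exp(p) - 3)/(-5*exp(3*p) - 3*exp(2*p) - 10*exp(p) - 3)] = 3*(-(2*exp(p) + 1)*(15*exp(2*p) + 6*exp(p) + 10) + 10*exp(3*p) + 6*exp(2*p) + 20*exp(p) + 6)*exp(p)/(5*exp(3*p) + 3*exp(2*p) + 10*exp(p) + 3)^2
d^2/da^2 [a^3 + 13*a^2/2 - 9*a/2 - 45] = 6*a + 13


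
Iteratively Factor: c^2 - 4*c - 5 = (c - 5)*(c + 1)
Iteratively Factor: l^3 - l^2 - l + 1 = (l - 1)*(l^2 - 1) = (l - 1)*(l + 1)*(l - 1)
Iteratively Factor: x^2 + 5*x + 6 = (x + 2)*(x + 3)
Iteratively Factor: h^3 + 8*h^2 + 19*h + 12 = (h + 4)*(h^2 + 4*h + 3) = (h + 1)*(h + 4)*(h + 3)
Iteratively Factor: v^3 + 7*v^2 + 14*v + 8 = (v + 1)*(v^2 + 6*v + 8) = (v + 1)*(v + 2)*(v + 4)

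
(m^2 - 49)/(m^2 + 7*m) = (m - 7)/m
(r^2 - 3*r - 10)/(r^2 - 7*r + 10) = (r + 2)/(r - 2)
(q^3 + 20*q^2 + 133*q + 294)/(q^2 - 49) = (q^2 + 13*q + 42)/(q - 7)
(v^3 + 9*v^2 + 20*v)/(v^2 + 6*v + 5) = v*(v + 4)/(v + 1)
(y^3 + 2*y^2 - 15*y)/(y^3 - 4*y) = (y^2 + 2*y - 15)/(y^2 - 4)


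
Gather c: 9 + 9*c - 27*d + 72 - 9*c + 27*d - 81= 0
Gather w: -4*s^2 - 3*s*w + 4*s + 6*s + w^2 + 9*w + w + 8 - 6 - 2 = -4*s^2 + 10*s + w^2 + w*(10 - 3*s)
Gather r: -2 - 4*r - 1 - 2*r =-6*r - 3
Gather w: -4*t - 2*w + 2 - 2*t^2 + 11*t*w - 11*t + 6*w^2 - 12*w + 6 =-2*t^2 - 15*t + 6*w^2 + w*(11*t - 14) + 8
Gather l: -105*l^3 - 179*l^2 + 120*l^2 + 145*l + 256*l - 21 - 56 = -105*l^3 - 59*l^2 + 401*l - 77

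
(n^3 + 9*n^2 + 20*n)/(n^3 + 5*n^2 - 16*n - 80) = n/(n - 4)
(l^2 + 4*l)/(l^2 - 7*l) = (l + 4)/(l - 7)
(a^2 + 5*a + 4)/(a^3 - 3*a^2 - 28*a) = (a + 1)/(a*(a - 7))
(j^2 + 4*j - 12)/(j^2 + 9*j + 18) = (j - 2)/(j + 3)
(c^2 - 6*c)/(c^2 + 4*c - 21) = c*(c - 6)/(c^2 + 4*c - 21)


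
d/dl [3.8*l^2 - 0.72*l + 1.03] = 7.6*l - 0.72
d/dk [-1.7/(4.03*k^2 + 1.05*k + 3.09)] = (13.702*k + 1.785)/(4.03*k^2 + 1.05*k + 3.09)^2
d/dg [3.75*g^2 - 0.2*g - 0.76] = 7.5*g - 0.2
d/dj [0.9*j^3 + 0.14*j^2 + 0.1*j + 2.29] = 2.7*j^2 + 0.28*j + 0.1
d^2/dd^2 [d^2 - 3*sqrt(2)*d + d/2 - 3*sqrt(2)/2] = 2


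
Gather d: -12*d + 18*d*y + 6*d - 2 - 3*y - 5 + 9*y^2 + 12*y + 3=d*(18*y - 6) + 9*y^2 + 9*y - 4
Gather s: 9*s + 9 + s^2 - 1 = s^2 + 9*s + 8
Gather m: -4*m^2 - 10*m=-4*m^2 - 10*m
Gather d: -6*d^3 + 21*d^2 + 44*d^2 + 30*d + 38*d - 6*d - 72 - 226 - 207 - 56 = -6*d^3 + 65*d^2 + 62*d - 561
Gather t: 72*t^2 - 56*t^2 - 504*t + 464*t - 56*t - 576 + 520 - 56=16*t^2 - 96*t - 112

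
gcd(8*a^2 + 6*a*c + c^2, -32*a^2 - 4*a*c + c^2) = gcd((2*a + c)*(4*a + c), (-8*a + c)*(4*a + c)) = 4*a + c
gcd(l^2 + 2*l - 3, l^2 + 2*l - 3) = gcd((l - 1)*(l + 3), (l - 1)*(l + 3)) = l^2 + 2*l - 3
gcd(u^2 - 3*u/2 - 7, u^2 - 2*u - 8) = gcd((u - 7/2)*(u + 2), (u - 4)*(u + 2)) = u + 2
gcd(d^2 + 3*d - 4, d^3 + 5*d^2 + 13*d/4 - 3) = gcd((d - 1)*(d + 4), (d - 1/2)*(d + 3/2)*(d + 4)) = d + 4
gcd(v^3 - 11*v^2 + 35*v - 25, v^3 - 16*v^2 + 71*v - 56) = v - 1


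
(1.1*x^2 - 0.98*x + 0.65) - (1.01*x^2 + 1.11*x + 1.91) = 0.0900000000000001*x^2 - 2.09*x - 1.26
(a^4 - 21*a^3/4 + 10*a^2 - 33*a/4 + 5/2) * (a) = a^5 - 21*a^4/4 + 10*a^3 - 33*a^2/4 + 5*a/2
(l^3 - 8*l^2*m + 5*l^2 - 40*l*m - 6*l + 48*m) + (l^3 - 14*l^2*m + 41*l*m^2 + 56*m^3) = 2*l^3 - 22*l^2*m + 5*l^2 + 41*l*m^2 - 40*l*m - 6*l + 56*m^3 + 48*m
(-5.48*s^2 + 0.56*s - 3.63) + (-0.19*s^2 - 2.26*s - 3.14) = -5.67*s^2 - 1.7*s - 6.77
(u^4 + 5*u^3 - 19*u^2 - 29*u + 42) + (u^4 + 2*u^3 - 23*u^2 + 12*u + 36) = 2*u^4 + 7*u^3 - 42*u^2 - 17*u + 78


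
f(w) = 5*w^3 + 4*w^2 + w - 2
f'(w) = 15*w^2 + 8*w + 1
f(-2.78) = -81.29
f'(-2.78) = 94.69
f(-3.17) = -124.25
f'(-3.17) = 126.37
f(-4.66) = -425.77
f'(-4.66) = 289.45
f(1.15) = 12.04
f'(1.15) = 30.04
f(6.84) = 1792.05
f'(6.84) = 757.50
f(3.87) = 351.58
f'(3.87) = 256.61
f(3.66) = 300.38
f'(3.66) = 231.21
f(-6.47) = -1195.23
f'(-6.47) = 577.15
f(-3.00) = -104.00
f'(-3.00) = 112.00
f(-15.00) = -15992.00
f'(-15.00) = 3256.00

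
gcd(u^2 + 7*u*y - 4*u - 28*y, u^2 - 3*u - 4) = u - 4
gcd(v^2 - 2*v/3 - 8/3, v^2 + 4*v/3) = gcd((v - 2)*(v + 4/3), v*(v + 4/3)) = v + 4/3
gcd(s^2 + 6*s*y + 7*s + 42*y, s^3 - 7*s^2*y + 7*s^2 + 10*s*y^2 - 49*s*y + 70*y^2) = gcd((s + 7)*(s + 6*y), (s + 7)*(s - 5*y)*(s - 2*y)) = s + 7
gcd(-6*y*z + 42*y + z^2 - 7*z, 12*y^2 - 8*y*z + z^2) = 6*y - z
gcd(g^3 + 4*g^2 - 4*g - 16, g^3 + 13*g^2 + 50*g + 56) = g^2 + 6*g + 8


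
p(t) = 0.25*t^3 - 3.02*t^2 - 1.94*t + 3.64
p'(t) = 0.75*t^2 - 6.04*t - 1.94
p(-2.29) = -10.76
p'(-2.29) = 15.82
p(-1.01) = 2.26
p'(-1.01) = 4.93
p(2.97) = -22.21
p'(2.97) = -13.26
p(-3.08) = -26.34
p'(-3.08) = 23.78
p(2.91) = -21.42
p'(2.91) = -13.17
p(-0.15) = 3.86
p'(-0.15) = -1.02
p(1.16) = -2.28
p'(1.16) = -7.94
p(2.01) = -10.43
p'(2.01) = -11.05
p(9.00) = -76.19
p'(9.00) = 4.45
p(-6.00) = -147.44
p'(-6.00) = 61.30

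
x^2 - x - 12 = (x - 4)*(x + 3)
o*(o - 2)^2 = o^3 - 4*o^2 + 4*o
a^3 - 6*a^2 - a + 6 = (a - 6)*(a - 1)*(a + 1)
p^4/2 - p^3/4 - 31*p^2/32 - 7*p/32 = p*(p/2 + 1/2)*(p - 7/4)*(p + 1/4)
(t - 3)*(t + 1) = t^2 - 2*t - 3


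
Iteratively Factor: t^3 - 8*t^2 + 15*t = (t - 5)*(t^2 - 3*t) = t*(t - 5)*(t - 3)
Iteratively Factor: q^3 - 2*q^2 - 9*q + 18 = (q + 3)*(q^2 - 5*q + 6) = (q - 2)*(q + 3)*(q - 3)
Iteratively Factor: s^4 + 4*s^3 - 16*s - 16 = (s - 2)*(s^3 + 6*s^2 + 12*s + 8) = (s - 2)*(s + 2)*(s^2 + 4*s + 4) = (s - 2)*(s + 2)^2*(s + 2)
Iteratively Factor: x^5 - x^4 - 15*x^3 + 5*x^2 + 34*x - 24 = (x - 1)*(x^4 - 15*x^2 - 10*x + 24) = (x - 1)*(x + 2)*(x^3 - 2*x^2 - 11*x + 12) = (x - 1)^2*(x + 2)*(x^2 - x - 12) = (x - 1)^2*(x + 2)*(x + 3)*(x - 4)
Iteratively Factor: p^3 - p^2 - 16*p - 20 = (p - 5)*(p^2 + 4*p + 4) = (p - 5)*(p + 2)*(p + 2)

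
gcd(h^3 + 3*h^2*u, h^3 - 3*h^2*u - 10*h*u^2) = h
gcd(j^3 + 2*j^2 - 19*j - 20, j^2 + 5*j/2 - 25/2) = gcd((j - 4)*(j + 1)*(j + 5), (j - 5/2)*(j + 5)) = j + 5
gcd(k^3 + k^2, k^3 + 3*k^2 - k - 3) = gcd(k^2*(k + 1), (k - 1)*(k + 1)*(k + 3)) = k + 1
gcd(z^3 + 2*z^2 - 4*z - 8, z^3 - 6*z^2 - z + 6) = 1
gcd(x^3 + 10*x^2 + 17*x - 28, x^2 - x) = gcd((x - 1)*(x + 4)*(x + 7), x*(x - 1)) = x - 1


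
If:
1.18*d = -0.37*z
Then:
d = -0.313559322033898*z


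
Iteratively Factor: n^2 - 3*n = (n - 3)*(n)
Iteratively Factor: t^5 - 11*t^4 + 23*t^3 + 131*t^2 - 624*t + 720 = (t - 3)*(t^4 - 8*t^3 - t^2 + 128*t - 240) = (t - 3)^2*(t^3 - 5*t^2 - 16*t + 80) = (t - 5)*(t - 3)^2*(t^2 - 16) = (t - 5)*(t - 4)*(t - 3)^2*(t + 4)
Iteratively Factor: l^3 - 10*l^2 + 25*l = (l - 5)*(l^2 - 5*l) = l*(l - 5)*(l - 5)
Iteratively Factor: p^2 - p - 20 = (p + 4)*(p - 5)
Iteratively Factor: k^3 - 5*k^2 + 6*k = (k - 3)*(k^2 - 2*k) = k*(k - 3)*(k - 2)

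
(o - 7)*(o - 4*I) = o^2 - 7*o - 4*I*o + 28*I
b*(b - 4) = b^2 - 4*b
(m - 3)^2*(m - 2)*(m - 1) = m^4 - 9*m^3 + 29*m^2 - 39*m + 18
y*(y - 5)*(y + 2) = y^3 - 3*y^2 - 10*y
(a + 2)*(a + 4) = a^2 + 6*a + 8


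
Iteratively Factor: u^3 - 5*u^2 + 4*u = (u)*(u^2 - 5*u + 4) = u*(u - 4)*(u - 1)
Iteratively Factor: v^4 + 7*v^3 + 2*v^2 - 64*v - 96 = (v + 4)*(v^3 + 3*v^2 - 10*v - 24) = (v + 4)^2*(v^2 - v - 6) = (v - 3)*(v + 4)^2*(v + 2)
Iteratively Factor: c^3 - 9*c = (c)*(c^2 - 9) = c*(c - 3)*(c + 3)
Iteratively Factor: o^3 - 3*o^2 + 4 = (o - 2)*(o^2 - o - 2) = (o - 2)^2*(o + 1)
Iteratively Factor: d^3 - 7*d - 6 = (d + 2)*(d^2 - 2*d - 3) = (d + 1)*(d + 2)*(d - 3)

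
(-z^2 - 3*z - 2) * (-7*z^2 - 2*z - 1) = 7*z^4 + 23*z^3 + 21*z^2 + 7*z + 2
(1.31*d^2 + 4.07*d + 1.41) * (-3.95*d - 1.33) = -5.1745*d^3 - 17.8188*d^2 - 10.9826*d - 1.8753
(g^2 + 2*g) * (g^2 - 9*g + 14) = g^4 - 7*g^3 - 4*g^2 + 28*g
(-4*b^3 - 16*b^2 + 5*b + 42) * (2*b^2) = -8*b^5 - 32*b^4 + 10*b^3 + 84*b^2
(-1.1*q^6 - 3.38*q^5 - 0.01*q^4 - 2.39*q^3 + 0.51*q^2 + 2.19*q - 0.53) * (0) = 0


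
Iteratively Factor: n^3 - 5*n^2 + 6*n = (n - 3)*(n^2 - 2*n) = (n - 3)*(n - 2)*(n)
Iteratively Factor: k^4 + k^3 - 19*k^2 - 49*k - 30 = (k - 5)*(k^3 + 6*k^2 + 11*k + 6) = (k - 5)*(k + 1)*(k^2 + 5*k + 6) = (k - 5)*(k + 1)*(k + 2)*(k + 3)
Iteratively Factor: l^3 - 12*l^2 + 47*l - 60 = (l - 4)*(l^2 - 8*l + 15) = (l - 5)*(l - 4)*(l - 3)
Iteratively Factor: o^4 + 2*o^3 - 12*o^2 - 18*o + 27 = (o - 1)*(o^3 + 3*o^2 - 9*o - 27) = (o - 1)*(o + 3)*(o^2 - 9) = (o - 3)*(o - 1)*(o + 3)*(o + 3)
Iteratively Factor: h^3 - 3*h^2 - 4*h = (h - 4)*(h^2 + h) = h*(h - 4)*(h + 1)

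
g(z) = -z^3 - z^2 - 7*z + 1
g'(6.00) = -127.00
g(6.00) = -293.00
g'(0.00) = -7.00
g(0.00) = 1.00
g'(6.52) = -147.57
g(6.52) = -364.32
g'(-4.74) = -64.92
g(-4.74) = 118.21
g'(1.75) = -19.69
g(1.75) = -19.67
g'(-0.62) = -6.91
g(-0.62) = 5.19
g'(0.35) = -8.07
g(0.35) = -1.62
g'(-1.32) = -9.59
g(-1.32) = 10.80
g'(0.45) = -8.51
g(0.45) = -2.44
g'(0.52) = -8.85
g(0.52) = -3.05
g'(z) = -3*z^2 - 2*z - 7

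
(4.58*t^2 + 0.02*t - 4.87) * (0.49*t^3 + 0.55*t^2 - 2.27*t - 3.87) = 2.2442*t^5 + 2.5288*t^4 - 12.7719*t^3 - 20.4485*t^2 + 10.9775*t + 18.8469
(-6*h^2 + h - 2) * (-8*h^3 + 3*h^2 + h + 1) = 48*h^5 - 26*h^4 + 13*h^3 - 11*h^2 - h - 2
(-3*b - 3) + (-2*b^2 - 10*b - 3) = -2*b^2 - 13*b - 6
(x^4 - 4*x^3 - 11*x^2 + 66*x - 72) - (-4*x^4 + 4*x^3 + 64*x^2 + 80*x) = 5*x^4 - 8*x^3 - 75*x^2 - 14*x - 72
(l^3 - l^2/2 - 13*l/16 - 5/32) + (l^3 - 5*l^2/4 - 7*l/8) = 2*l^3 - 7*l^2/4 - 27*l/16 - 5/32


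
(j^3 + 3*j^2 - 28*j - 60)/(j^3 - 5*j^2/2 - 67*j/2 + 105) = 2*(j + 2)/(2*j - 7)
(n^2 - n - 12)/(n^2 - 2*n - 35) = (-n^2 + n + 12)/(-n^2 + 2*n + 35)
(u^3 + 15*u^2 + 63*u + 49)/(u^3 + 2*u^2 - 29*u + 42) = (u^2 + 8*u + 7)/(u^2 - 5*u + 6)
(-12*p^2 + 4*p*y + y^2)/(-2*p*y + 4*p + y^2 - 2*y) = (6*p + y)/(y - 2)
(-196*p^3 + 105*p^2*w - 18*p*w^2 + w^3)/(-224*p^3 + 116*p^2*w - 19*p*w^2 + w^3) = (7*p - w)/(8*p - w)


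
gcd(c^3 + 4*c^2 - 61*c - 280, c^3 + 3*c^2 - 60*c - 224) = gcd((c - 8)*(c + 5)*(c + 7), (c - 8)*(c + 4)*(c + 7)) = c^2 - c - 56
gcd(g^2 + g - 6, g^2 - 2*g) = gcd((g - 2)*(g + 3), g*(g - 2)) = g - 2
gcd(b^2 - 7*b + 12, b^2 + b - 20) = b - 4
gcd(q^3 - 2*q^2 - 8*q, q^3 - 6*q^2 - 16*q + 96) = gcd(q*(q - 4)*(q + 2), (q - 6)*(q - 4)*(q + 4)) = q - 4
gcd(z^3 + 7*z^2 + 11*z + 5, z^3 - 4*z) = 1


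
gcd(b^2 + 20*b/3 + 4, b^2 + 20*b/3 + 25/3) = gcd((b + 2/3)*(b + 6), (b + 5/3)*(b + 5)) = 1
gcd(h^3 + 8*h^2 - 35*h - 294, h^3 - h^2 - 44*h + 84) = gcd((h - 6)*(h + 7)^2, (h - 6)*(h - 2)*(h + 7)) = h^2 + h - 42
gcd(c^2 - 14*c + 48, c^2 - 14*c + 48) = c^2 - 14*c + 48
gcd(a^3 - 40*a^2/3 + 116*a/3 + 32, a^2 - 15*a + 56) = a - 8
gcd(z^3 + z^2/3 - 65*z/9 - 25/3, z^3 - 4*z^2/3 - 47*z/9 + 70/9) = 1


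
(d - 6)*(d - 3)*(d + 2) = d^3 - 7*d^2 + 36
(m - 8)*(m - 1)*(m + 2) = m^3 - 7*m^2 - 10*m + 16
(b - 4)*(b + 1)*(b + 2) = b^3 - b^2 - 10*b - 8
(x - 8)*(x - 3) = x^2 - 11*x + 24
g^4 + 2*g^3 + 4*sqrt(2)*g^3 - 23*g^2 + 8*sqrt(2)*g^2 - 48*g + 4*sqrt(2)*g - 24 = (g + 1)^2*(g - 2*sqrt(2))*(g + 6*sqrt(2))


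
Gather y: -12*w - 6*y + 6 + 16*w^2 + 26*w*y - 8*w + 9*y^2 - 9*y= 16*w^2 - 20*w + 9*y^2 + y*(26*w - 15) + 6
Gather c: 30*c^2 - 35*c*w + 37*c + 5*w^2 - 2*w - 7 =30*c^2 + c*(37 - 35*w) + 5*w^2 - 2*w - 7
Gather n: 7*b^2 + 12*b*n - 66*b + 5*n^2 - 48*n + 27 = 7*b^2 - 66*b + 5*n^2 + n*(12*b - 48) + 27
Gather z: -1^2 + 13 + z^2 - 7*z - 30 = z^2 - 7*z - 18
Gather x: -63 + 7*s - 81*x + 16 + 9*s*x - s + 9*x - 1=6*s + x*(9*s - 72) - 48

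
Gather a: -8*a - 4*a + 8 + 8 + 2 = 18 - 12*a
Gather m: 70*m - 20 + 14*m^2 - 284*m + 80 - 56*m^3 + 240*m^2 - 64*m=-56*m^3 + 254*m^2 - 278*m + 60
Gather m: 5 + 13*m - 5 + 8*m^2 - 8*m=8*m^2 + 5*m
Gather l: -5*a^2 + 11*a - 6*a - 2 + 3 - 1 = -5*a^2 + 5*a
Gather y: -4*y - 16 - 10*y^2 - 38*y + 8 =-10*y^2 - 42*y - 8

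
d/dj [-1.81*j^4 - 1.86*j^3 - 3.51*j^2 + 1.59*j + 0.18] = -7.24*j^3 - 5.58*j^2 - 7.02*j + 1.59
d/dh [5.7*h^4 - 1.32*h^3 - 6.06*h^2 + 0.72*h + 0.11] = 22.8*h^3 - 3.96*h^2 - 12.12*h + 0.72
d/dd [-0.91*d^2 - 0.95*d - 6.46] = -1.82*d - 0.95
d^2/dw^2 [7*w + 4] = 0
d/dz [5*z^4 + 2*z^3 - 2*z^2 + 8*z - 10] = 20*z^3 + 6*z^2 - 4*z + 8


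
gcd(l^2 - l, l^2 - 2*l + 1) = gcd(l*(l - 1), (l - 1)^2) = l - 1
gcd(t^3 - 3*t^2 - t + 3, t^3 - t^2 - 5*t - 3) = t^2 - 2*t - 3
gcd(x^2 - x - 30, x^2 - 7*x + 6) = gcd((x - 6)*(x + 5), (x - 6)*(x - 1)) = x - 6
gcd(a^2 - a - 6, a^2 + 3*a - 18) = a - 3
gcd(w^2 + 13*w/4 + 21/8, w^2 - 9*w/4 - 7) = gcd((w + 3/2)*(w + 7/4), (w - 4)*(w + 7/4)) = w + 7/4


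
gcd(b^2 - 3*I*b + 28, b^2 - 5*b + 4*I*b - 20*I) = b + 4*I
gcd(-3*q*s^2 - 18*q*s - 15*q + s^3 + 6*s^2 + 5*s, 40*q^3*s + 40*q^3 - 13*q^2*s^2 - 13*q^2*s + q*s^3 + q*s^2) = s + 1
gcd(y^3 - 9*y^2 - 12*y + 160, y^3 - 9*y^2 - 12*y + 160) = y^3 - 9*y^2 - 12*y + 160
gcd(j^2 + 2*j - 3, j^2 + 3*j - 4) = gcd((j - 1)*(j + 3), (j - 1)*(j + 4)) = j - 1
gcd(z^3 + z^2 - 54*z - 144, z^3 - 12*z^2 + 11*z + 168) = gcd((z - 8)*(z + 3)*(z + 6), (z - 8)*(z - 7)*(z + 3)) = z^2 - 5*z - 24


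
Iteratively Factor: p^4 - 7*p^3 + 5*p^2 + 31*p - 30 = (p - 5)*(p^3 - 2*p^2 - 5*p + 6) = (p - 5)*(p + 2)*(p^2 - 4*p + 3) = (p - 5)*(p - 1)*(p + 2)*(p - 3)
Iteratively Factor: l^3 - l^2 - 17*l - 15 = (l - 5)*(l^2 + 4*l + 3) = (l - 5)*(l + 3)*(l + 1)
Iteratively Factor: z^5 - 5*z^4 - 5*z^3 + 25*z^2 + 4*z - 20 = (z + 1)*(z^4 - 6*z^3 + z^2 + 24*z - 20) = (z - 2)*(z + 1)*(z^3 - 4*z^2 - 7*z + 10) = (z - 2)*(z - 1)*(z + 1)*(z^2 - 3*z - 10) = (z - 2)*(z - 1)*(z + 1)*(z + 2)*(z - 5)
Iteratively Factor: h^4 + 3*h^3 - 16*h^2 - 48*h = (h - 4)*(h^3 + 7*h^2 + 12*h) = h*(h - 4)*(h^2 + 7*h + 12) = h*(h - 4)*(h + 3)*(h + 4)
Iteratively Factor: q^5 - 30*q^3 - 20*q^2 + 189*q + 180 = (q + 1)*(q^4 - q^3 - 29*q^2 + 9*q + 180) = (q + 1)*(q + 3)*(q^3 - 4*q^2 - 17*q + 60) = (q - 5)*(q + 1)*(q + 3)*(q^2 + q - 12) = (q - 5)*(q + 1)*(q + 3)*(q + 4)*(q - 3)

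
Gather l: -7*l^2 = -7*l^2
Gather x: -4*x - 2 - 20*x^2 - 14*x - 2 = -20*x^2 - 18*x - 4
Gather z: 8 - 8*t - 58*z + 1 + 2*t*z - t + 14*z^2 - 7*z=-9*t + 14*z^2 + z*(2*t - 65) + 9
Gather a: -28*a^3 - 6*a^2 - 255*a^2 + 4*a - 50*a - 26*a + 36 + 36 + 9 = -28*a^3 - 261*a^2 - 72*a + 81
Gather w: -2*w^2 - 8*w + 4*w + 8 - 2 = -2*w^2 - 4*w + 6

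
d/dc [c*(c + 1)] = 2*c + 1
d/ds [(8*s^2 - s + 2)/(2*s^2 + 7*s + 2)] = 2*(29*s^2 + 12*s - 8)/(4*s^4 + 28*s^3 + 57*s^2 + 28*s + 4)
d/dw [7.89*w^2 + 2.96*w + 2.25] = 15.78*w + 2.96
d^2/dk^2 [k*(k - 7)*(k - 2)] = 6*k - 18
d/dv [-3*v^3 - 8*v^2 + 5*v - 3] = -9*v^2 - 16*v + 5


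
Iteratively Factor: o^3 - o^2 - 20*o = (o)*(o^2 - o - 20) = o*(o - 5)*(o + 4)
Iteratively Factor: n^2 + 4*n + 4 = (n + 2)*(n + 2)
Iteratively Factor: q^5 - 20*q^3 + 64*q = (q - 4)*(q^4 + 4*q^3 - 4*q^2 - 16*q) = (q - 4)*(q + 4)*(q^3 - 4*q) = (q - 4)*(q + 2)*(q + 4)*(q^2 - 2*q) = (q - 4)*(q - 2)*(q + 2)*(q + 4)*(q)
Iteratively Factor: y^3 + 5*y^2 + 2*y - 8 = (y + 4)*(y^2 + y - 2) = (y + 2)*(y + 4)*(y - 1)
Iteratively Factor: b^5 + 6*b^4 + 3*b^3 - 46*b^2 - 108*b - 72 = (b + 2)*(b^4 + 4*b^3 - 5*b^2 - 36*b - 36) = (b + 2)*(b + 3)*(b^3 + b^2 - 8*b - 12) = (b + 2)^2*(b + 3)*(b^2 - b - 6) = (b + 2)^3*(b + 3)*(b - 3)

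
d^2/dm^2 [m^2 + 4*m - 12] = 2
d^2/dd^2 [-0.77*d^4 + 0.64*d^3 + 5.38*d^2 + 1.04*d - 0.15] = -9.24*d^2 + 3.84*d + 10.76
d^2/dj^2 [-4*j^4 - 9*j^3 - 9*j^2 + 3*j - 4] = -48*j^2 - 54*j - 18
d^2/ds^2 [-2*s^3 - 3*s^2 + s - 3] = -12*s - 6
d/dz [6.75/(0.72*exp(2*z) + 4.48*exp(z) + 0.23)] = (-9.72*exp(z) - 30.24)*exp(z)/(0.72*exp(2*z) + 4.48*exp(z) + 0.23)^2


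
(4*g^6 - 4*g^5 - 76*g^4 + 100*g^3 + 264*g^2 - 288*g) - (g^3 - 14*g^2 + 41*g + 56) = 4*g^6 - 4*g^5 - 76*g^4 + 99*g^3 + 278*g^2 - 329*g - 56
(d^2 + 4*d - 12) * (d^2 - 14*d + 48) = d^4 - 10*d^3 - 20*d^2 + 360*d - 576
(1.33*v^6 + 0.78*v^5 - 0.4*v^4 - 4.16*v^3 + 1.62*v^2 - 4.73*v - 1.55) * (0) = 0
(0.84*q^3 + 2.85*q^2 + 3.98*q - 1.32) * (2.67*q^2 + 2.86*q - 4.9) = 2.2428*q^5 + 10.0119*q^4 + 14.6616*q^3 - 6.1066*q^2 - 23.2772*q + 6.468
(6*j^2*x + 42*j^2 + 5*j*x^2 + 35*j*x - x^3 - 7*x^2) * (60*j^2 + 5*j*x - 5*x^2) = 360*j^4*x + 2520*j^4 + 330*j^3*x^2 + 2310*j^3*x - 65*j^2*x^3 - 455*j^2*x^2 - 30*j*x^4 - 210*j*x^3 + 5*x^5 + 35*x^4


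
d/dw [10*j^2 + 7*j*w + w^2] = 7*j + 2*w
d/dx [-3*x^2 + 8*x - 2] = 8 - 6*x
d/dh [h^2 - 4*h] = 2*h - 4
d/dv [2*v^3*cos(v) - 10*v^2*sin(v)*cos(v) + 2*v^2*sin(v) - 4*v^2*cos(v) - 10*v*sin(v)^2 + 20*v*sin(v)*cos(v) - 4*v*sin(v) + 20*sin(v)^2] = -2*v^3*sin(v) + 4*v^2*sin(v) + 8*v^2*cos(v) - 10*v^2*cos(2*v) + 4*v*sin(v) - 12*v*cos(v) + 20*sqrt(2)*v*cos(2*v + pi/4) - 4*sin(v) + 30*sin(2*v) + 5*cos(2*v) - 5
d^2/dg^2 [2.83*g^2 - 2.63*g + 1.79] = 5.66000000000000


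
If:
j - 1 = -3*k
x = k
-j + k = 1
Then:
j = -1/2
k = 1/2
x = 1/2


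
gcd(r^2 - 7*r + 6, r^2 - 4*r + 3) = r - 1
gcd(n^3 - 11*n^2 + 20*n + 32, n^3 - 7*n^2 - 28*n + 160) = n^2 - 12*n + 32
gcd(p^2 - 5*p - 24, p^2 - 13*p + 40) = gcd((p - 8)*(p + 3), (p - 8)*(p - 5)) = p - 8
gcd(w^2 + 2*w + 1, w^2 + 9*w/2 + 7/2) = w + 1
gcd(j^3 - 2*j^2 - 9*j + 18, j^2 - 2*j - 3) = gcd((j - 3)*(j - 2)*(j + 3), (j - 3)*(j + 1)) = j - 3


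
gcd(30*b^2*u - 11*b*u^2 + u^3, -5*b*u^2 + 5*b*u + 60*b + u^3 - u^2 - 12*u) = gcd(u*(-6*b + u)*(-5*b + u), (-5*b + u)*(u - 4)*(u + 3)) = -5*b + u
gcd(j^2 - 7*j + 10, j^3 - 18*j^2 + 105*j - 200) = j - 5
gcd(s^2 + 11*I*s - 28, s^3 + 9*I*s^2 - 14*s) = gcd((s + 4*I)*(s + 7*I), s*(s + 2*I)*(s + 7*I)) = s + 7*I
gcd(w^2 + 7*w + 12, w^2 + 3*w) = w + 3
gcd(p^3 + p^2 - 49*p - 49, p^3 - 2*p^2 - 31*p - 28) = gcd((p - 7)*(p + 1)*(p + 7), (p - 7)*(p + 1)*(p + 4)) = p^2 - 6*p - 7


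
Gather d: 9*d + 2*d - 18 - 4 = 11*d - 22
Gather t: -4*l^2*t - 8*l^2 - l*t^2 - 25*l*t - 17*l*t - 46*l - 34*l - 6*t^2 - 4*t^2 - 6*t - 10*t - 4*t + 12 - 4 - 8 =-8*l^2 - 80*l + t^2*(-l - 10) + t*(-4*l^2 - 42*l - 20)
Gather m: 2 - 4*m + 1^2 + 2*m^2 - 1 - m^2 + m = m^2 - 3*m + 2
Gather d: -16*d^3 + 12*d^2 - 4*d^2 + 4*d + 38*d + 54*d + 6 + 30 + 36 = -16*d^3 + 8*d^2 + 96*d + 72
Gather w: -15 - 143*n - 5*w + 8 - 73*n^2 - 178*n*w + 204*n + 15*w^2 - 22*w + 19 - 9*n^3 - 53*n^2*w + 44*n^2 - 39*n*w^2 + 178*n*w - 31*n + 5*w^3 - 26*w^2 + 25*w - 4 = -9*n^3 - 29*n^2 + 30*n + 5*w^3 + w^2*(-39*n - 11) + w*(-53*n^2 - 2) + 8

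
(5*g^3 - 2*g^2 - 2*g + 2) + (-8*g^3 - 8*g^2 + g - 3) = -3*g^3 - 10*g^2 - g - 1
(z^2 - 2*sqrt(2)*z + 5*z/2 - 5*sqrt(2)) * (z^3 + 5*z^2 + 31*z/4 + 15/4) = z^5 - 2*sqrt(2)*z^4 + 15*z^4/2 - 15*sqrt(2)*z^3 + 81*z^3/4 - 81*sqrt(2)*z^2/2 + 185*z^2/8 - 185*sqrt(2)*z/4 + 75*z/8 - 75*sqrt(2)/4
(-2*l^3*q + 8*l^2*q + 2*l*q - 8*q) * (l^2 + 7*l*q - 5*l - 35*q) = -2*l^5*q - 14*l^4*q^2 + 18*l^4*q + 126*l^3*q^2 - 38*l^3*q - 266*l^2*q^2 - 18*l^2*q - 126*l*q^2 + 40*l*q + 280*q^2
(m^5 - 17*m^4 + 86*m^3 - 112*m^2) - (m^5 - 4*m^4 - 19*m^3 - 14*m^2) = -13*m^4 + 105*m^3 - 98*m^2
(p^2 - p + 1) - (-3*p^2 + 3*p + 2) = 4*p^2 - 4*p - 1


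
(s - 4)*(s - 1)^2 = s^3 - 6*s^2 + 9*s - 4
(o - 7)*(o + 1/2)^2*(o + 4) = o^4 - 2*o^3 - 123*o^2/4 - 115*o/4 - 7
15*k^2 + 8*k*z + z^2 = (3*k + z)*(5*k + z)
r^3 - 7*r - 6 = (r - 3)*(r + 1)*(r + 2)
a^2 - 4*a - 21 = (a - 7)*(a + 3)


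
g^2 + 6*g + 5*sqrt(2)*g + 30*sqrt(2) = (g + 6)*(g + 5*sqrt(2))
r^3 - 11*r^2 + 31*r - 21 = (r - 7)*(r - 3)*(r - 1)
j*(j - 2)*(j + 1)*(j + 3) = j^4 + 2*j^3 - 5*j^2 - 6*j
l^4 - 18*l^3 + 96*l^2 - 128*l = l*(l - 8)^2*(l - 2)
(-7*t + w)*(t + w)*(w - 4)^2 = -7*t^2*w^2 + 56*t^2*w - 112*t^2 - 6*t*w^3 + 48*t*w^2 - 96*t*w + w^4 - 8*w^3 + 16*w^2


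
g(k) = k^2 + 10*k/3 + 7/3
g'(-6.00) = -8.67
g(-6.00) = 18.33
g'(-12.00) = -20.67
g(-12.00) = 106.33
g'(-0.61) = 2.11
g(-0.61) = 0.67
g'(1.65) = 6.63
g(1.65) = 10.56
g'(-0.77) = 1.79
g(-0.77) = 0.36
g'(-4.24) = -5.15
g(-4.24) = 6.18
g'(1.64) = 6.61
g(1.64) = 10.49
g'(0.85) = 5.03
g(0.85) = 5.89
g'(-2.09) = -0.85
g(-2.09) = -0.27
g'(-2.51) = -1.69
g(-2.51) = 0.27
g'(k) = 2*k + 10/3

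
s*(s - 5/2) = s^2 - 5*s/2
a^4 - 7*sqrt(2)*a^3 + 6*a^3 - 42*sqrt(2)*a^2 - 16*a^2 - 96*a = a*(a + 6)*(a - 8*sqrt(2))*(a + sqrt(2))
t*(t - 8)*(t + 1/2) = t^3 - 15*t^2/2 - 4*t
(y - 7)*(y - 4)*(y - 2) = y^3 - 13*y^2 + 50*y - 56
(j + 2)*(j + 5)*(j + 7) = j^3 + 14*j^2 + 59*j + 70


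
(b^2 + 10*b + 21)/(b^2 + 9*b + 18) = (b + 7)/(b + 6)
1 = 1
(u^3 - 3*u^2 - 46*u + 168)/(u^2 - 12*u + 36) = (u^2 + 3*u - 28)/(u - 6)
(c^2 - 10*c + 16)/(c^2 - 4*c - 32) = (c - 2)/(c + 4)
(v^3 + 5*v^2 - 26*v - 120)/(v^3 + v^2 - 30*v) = (v + 4)/v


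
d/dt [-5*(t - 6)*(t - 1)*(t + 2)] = -15*t^2 + 50*t + 40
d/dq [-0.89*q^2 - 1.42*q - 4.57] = -1.78*q - 1.42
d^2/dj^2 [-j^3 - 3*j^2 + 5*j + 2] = -6*j - 6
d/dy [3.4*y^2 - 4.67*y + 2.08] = 6.8*y - 4.67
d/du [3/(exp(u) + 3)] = -3*exp(u)/(exp(u) + 3)^2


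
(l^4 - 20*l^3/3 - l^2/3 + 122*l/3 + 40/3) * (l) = l^5 - 20*l^4/3 - l^3/3 + 122*l^2/3 + 40*l/3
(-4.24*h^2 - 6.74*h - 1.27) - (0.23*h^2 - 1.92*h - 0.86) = -4.47*h^2 - 4.82*h - 0.41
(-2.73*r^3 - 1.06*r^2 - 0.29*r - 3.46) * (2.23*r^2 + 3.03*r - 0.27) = -6.0879*r^5 - 10.6357*r^4 - 3.1214*r^3 - 8.3083*r^2 - 10.4055*r + 0.9342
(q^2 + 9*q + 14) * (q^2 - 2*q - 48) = q^4 + 7*q^3 - 52*q^2 - 460*q - 672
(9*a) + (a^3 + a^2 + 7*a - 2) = a^3 + a^2 + 16*a - 2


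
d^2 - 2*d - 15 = (d - 5)*(d + 3)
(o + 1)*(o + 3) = o^2 + 4*o + 3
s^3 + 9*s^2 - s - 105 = (s - 3)*(s + 5)*(s + 7)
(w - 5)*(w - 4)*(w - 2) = w^3 - 11*w^2 + 38*w - 40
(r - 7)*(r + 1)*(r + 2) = r^3 - 4*r^2 - 19*r - 14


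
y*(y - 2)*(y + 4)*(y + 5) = y^4 + 7*y^3 + 2*y^2 - 40*y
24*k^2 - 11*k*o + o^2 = (-8*k + o)*(-3*k + o)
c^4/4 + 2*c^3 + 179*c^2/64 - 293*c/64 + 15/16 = (c/4 + 1)*(c - 3/4)*(c - 1/4)*(c + 5)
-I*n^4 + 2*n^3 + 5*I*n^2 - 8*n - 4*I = (n - 2)*(n + 2)*(n + I)*(-I*n + 1)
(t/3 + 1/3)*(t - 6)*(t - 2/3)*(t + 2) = t^4/3 - 11*t^3/9 - 14*t^2/3 - 4*t/9 + 8/3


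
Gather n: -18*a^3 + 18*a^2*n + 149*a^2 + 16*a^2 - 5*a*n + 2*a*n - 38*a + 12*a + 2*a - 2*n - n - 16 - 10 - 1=-18*a^3 + 165*a^2 - 24*a + n*(18*a^2 - 3*a - 3) - 27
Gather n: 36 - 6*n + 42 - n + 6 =84 - 7*n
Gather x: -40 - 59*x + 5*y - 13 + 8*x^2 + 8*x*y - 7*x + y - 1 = 8*x^2 + x*(8*y - 66) + 6*y - 54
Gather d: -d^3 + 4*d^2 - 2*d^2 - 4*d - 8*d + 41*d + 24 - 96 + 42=-d^3 + 2*d^2 + 29*d - 30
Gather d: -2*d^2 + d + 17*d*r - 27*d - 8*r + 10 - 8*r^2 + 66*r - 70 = -2*d^2 + d*(17*r - 26) - 8*r^2 + 58*r - 60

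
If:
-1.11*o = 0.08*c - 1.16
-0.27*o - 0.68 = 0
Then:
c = 49.44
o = -2.52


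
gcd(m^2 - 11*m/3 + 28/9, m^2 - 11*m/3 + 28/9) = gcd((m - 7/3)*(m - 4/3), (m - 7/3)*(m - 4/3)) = m^2 - 11*m/3 + 28/9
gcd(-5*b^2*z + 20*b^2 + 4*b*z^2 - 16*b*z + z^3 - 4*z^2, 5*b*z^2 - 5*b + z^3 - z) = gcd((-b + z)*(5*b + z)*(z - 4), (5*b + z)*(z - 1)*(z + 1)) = 5*b + z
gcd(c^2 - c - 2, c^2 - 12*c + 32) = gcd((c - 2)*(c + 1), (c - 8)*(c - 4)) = 1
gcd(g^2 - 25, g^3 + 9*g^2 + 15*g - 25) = g + 5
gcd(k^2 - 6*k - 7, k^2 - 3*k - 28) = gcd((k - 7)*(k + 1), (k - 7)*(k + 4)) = k - 7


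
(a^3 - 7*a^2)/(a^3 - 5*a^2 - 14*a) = a/(a + 2)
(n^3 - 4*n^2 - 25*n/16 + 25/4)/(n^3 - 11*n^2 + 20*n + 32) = (n^2 - 25/16)/(n^2 - 7*n - 8)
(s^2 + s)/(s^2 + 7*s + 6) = s/(s + 6)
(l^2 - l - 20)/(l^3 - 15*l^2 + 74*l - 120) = (l + 4)/(l^2 - 10*l + 24)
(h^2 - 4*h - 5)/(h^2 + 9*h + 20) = (h^2 - 4*h - 5)/(h^2 + 9*h + 20)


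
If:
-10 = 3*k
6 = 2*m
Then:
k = -10/3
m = 3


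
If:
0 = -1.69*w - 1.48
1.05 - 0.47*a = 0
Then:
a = 2.23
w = -0.88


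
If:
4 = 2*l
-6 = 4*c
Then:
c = -3/2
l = 2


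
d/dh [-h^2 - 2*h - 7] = -2*h - 2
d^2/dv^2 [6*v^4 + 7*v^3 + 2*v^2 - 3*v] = 72*v^2 + 42*v + 4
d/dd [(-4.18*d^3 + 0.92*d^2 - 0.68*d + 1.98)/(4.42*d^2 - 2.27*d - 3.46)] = (-18.4756*d^4 + 18.9772*d^3 + 44.3056*d^2 - 23.8696*d + 6.8474)/(19.5364*d^4 - 20.0668*d^3 - 25.4335*d^2 + 15.7084*d + 11.9716)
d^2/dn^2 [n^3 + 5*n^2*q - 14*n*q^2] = 6*n + 10*q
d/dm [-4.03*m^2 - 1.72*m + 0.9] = -8.06*m - 1.72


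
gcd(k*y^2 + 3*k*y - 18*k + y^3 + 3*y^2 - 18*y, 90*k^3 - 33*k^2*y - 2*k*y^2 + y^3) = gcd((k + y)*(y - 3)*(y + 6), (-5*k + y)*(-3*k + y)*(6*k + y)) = 1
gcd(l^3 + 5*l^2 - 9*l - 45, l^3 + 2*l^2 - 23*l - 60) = l + 3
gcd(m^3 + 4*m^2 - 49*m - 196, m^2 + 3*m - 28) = m + 7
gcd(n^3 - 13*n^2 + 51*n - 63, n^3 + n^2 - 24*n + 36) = n - 3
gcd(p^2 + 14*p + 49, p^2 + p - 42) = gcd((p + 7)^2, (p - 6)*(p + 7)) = p + 7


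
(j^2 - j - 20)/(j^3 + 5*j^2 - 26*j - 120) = 1/(j + 6)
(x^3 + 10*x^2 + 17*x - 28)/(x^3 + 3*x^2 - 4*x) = (x + 7)/x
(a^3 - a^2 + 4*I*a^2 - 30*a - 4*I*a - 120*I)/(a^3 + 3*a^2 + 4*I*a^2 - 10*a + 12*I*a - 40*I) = (a - 6)/(a - 2)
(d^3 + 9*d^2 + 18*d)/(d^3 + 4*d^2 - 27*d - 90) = d/(d - 5)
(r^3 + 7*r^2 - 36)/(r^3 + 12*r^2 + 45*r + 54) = (r - 2)/(r + 3)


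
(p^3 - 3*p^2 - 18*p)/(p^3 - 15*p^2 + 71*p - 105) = p*(p^2 - 3*p - 18)/(p^3 - 15*p^2 + 71*p - 105)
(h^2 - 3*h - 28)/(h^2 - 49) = (h + 4)/(h + 7)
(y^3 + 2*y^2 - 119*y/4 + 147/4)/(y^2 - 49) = (y^2 - 5*y + 21/4)/(y - 7)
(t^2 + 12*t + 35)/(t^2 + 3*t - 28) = (t + 5)/(t - 4)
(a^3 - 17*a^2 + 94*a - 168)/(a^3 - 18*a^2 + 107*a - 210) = (a - 4)/(a - 5)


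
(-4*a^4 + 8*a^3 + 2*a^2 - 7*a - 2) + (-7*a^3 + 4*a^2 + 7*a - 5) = -4*a^4 + a^3 + 6*a^2 - 7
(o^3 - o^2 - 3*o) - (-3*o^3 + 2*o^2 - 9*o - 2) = 4*o^3 - 3*o^2 + 6*o + 2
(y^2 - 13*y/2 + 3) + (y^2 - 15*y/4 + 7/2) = 2*y^2 - 41*y/4 + 13/2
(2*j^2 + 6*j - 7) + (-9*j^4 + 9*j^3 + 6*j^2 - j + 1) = -9*j^4 + 9*j^3 + 8*j^2 + 5*j - 6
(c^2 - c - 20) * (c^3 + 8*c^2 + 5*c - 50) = c^5 + 7*c^4 - 23*c^3 - 215*c^2 - 50*c + 1000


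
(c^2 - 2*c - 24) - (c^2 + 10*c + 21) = -12*c - 45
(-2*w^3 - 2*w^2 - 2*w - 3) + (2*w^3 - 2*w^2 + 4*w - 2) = -4*w^2 + 2*w - 5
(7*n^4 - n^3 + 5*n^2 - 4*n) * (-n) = -7*n^5 + n^4 - 5*n^3 + 4*n^2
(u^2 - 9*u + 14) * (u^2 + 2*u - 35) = u^4 - 7*u^3 - 39*u^2 + 343*u - 490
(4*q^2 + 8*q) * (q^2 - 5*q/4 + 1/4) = 4*q^4 + 3*q^3 - 9*q^2 + 2*q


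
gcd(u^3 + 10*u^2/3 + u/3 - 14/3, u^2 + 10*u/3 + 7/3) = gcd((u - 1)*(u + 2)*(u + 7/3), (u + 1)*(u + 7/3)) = u + 7/3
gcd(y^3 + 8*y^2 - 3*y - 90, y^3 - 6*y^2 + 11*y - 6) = y - 3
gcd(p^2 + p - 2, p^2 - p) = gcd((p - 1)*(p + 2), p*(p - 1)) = p - 1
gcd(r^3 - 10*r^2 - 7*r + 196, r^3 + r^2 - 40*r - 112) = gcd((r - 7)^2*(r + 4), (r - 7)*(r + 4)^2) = r^2 - 3*r - 28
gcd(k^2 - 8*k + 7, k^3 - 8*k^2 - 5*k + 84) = k - 7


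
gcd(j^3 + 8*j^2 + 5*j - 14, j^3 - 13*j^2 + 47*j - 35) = j - 1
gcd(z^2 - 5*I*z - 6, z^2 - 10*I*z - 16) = z - 2*I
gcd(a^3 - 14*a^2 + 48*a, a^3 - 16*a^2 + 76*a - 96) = a^2 - 14*a + 48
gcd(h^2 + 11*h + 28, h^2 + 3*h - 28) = h + 7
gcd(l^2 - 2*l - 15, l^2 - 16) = 1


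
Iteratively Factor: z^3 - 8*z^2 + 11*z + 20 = (z - 5)*(z^2 - 3*z - 4) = (z - 5)*(z + 1)*(z - 4)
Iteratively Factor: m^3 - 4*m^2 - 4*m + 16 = (m + 2)*(m^2 - 6*m + 8) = (m - 2)*(m + 2)*(m - 4)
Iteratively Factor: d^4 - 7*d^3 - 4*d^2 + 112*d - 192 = (d - 4)*(d^3 - 3*d^2 - 16*d + 48) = (d - 4)*(d + 4)*(d^2 - 7*d + 12) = (d - 4)*(d - 3)*(d + 4)*(d - 4)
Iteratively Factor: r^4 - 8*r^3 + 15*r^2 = (r)*(r^3 - 8*r^2 + 15*r) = r*(r - 5)*(r^2 - 3*r) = r^2*(r - 5)*(r - 3)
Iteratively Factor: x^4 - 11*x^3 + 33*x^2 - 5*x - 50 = (x - 5)*(x^3 - 6*x^2 + 3*x + 10) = (x - 5)*(x - 2)*(x^2 - 4*x - 5) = (x - 5)*(x - 2)*(x + 1)*(x - 5)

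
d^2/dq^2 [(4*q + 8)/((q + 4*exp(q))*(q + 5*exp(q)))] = 4*(2*(q + 2)*(q + 4*exp(q))^2*(5*exp(q) + 1)^2 + 2*(q + 2)*(q + 4*exp(q))*(q + 5*exp(q))*(4*exp(q) + 1)*(5*exp(q) + 1) + 2*(q + 2)*(q + 5*exp(q))^2*(4*exp(q) + 1)^2 - (q + 4*exp(q))^2*(q + 5*exp(q))*(5*(q + 2)*exp(q) + 10*exp(q) + 2) - 2*(q + 4*exp(q))*(q + 5*exp(q))^2*(2*(q + 2)*exp(q) + 4*exp(q) + 1))/((q + 4*exp(q))^3*(q + 5*exp(q))^3)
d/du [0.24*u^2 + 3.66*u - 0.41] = 0.48*u + 3.66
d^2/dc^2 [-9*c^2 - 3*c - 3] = -18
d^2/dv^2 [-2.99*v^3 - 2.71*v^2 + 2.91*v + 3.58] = -17.94*v - 5.42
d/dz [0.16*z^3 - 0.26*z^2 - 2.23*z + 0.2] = 0.48*z^2 - 0.52*z - 2.23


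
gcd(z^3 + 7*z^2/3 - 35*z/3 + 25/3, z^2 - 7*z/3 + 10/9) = z - 5/3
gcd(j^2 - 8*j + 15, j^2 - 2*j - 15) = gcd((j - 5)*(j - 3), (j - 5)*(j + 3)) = j - 5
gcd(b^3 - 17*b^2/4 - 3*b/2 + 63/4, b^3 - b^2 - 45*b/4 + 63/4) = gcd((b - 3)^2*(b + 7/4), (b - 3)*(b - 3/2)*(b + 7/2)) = b - 3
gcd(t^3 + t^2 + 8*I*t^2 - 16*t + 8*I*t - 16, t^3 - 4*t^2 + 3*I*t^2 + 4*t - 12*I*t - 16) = t + 4*I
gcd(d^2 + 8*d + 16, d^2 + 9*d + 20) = d + 4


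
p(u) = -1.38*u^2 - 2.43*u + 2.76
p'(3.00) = -10.71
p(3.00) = -16.95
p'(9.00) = -27.27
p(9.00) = -130.89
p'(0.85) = -4.78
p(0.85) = -0.30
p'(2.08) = -8.17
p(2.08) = -8.26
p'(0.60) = -4.09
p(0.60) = 0.81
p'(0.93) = -5.00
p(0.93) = -0.69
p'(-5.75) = 13.44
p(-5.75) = -28.89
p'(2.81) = -10.19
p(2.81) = -14.96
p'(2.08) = -8.17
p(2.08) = -8.26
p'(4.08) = -13.69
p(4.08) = -30.13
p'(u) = -2.76*u - 2.43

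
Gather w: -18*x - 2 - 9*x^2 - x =-9*x^2 - 19*x - 2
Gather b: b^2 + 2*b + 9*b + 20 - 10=b^2 + 11*b + 10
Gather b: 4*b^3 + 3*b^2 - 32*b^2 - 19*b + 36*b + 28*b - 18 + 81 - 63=4*b^3 - 29*b^2 + 45*b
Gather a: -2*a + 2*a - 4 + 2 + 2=0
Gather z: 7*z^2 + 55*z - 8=7*z^2 + 55*z - 8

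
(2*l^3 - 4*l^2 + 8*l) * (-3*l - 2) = -6*l^4 + 8*l^3 - 16*l^2 - 16*l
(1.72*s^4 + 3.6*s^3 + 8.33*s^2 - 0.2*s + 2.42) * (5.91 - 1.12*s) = -1.9264*s^5 + 6.1332*s^4 + 11.9464*s^3 + 49.4543*s^2 - 3.8924*s + 14.3022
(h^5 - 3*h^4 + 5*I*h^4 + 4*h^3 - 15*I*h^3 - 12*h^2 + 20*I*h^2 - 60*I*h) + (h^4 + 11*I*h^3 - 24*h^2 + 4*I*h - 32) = h^5 - 2*h^4 + 5*I*h^4 + 4*h^3 - 4*I*h^3 - 36*h^2 + 20*I*h^2 - 56*I*h - 32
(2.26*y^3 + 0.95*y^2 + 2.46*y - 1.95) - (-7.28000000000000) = 2.26*y^3 + 0.95*y^2 + 2.46*y + 5.33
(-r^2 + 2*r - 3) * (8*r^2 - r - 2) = -8*r^4 + 17*r^3 - 24*r^2 - r + 6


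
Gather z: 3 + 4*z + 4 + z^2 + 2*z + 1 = z^2 + 6*z + 8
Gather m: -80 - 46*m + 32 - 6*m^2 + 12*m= -6*m^2 - 34*m - 48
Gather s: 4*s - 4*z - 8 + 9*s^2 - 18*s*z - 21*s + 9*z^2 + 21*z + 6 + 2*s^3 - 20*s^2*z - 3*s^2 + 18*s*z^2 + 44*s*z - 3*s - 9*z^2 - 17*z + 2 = 2*s^3 + s^2*(6 - 20*z) + s*(18*z^2 + 26*z - 20)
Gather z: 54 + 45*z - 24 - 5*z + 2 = 40*z + 32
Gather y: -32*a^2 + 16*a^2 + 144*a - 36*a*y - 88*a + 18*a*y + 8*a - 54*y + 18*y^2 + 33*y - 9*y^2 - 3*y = -16*a^2 + 64*a + 9*y^2 + y*(-18*a - 24)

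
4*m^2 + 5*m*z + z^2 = (m + z)*(4*m + z)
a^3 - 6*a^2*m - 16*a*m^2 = a*(a - 8*m)*(a + 2*m)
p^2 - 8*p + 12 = (p - 6)*(p - 2)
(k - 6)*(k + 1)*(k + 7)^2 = k^4 + 9*k^3 - 27*k^2 - 329*k - 294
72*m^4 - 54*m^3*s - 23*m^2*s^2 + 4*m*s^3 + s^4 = (-4*m + s)*(-m + s)*(3*m + s)*(6*m + s)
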